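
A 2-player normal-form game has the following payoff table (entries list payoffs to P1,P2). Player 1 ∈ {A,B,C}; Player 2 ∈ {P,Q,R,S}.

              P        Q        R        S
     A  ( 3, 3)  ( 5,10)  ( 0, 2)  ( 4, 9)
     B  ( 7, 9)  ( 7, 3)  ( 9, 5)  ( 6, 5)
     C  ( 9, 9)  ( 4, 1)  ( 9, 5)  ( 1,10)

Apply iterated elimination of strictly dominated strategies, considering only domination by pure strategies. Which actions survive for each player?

P1 drop A (B beats it: P:7>3 Q:7>5 R:9>0 S:6>4)
P2 drop Q (P beats it: B:9>3 C:9>1)
P2 drop R (P beats it: B:9>5 C:9>5)
P1→{B,C} P2→{P,S}

Remaining: P1:{B,C} P2:{P,S}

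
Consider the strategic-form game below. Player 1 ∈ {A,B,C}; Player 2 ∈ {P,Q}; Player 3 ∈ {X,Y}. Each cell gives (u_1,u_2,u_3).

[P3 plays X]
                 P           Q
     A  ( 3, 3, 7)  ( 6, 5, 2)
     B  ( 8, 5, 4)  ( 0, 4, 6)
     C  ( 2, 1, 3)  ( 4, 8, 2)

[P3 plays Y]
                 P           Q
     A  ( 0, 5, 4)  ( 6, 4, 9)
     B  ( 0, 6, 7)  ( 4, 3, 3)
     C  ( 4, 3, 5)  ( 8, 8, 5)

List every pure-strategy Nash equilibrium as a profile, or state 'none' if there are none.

Nash profiles: (C,Q,Y)

(A,P,X): not NE [P1→B gives 8>3; P2→Q gives 5>3]
(A,P,Y): not NE [P1→C gives 4>0; P3→X gives 7>4]
(A,Q,X): not NE [P3→Y gives 9>2]
(A,Q,Y): not NE [P1→C gives 8>6; P2→P gives 5>4]
(B,P,X): not NE [P3→Y gives 7>4]
(B,P,Y): not NE [P1→C gives 4>0]
(B,Q,X): not NE [P1→A gives 6>0; P2→P gives 5>4]
(B,Q,Y): not NE [P1→C gives 8>4; P2→P gives 6>3; P3→X gives 6>3]
(C,P,X): not NE [P1→B gives 8>2; P2→Q gives 8>1; P3→Y gives 5>3]
(C,P,Y): not NE [P2→Q gives 8>3]
(C,Q,X): not NE [P1→A gives 6>4; P3→Y gives 5>2]
(C,Q,Y): NE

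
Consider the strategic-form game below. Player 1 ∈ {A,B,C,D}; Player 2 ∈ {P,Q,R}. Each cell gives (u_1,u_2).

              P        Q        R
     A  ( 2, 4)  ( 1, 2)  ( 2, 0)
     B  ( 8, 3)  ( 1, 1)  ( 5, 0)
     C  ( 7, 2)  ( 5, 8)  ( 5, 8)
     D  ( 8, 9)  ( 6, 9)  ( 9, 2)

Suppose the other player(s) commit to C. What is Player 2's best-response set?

u_2(P vs C) = 2
u_2(Q vs C) = 8
u_2(R vs C) = 8
max payoff 8 at {Q,R}

argmax u_2 = {Q,R}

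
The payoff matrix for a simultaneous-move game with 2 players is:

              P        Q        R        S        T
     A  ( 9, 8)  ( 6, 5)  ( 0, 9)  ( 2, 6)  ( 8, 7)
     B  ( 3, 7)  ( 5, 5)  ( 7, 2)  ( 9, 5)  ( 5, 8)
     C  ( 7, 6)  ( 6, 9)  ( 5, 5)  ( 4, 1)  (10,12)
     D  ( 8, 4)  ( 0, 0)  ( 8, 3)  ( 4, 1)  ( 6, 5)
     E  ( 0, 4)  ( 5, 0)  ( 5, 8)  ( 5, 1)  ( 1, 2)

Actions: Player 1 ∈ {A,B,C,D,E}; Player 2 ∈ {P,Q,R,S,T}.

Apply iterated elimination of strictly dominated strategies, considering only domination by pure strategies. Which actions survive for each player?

IESDS → P1:{A,C,D} P2:{P,R,T}

P2 drop Q (T beats it: A:7>5 B:8>5 C:12>9 D:5>0 E:2>0)
P1 drop E (B beats it: P:3>0 R:7>5 S:9>5 T:5>1)
P2 drop S (P beats it: A:8>6 B:7>5 C:6>1 D:4>1)
P1 drop B (D beats it: P:8>3 R:8>7 T:6>5)
P1→{A,C,D} P2→{P,R,T}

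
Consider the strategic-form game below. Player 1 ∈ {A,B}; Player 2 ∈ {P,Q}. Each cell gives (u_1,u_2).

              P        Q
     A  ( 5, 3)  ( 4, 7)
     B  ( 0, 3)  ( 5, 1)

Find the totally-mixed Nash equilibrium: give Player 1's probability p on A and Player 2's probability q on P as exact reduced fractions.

p=1/3, q=1/6

P1 indiff ⇒ q·5+(1-q)·4 = q·0+(1-q)·5 ⇒ q(5) = (1-q)(1) ⇒ q = 1/6
P2 indiff ⇒ p·3+(1-p)·3 = p·7+(1-p)·1 ⇒ p(-4) = (1-p)(-2) ⇒ p = 1/3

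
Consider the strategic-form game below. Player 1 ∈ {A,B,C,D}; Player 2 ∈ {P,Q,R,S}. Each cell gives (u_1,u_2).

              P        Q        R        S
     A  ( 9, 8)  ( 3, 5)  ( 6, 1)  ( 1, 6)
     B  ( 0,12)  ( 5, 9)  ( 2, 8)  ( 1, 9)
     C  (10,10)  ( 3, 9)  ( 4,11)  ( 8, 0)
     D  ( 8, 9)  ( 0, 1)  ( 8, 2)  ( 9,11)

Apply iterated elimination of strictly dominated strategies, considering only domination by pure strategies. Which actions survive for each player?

Survivors P1:{A,C,D} P2:{P,R,S}

P2 drop Q (P beats it: A:8>5 B:12>9 C:10>9 D:9>1)
P1 drop B (C beats it: P:10>0 R:4>2 S:8>1)
P1→{A,C,D} P2→{P,R,S}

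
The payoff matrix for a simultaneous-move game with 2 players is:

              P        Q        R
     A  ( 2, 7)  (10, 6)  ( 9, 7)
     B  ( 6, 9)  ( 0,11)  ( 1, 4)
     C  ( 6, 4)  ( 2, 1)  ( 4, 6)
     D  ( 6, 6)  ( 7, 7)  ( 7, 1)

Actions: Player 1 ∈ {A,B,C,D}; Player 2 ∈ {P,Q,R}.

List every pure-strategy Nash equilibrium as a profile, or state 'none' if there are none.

(A,P): not NE [P1→D gives 6>2]
(A,Q): not NE [P2→R gives 7>6]
(A,R): NE
(B,P): not NE [P2→Q gives 11>9]
(B,Q): not NE [P1→A gives 10>0]
(B,R): not NE [P1→A gives 9>1; P2→Q gives 11>4]
(C,P): not NE [P2→R gives 6>4]
(C,Q): not NE [P1→A gives 10>2; P2→R gives 6>1]
(C,R): not NE [P1→A gives 9>4]
(D,P): not NE [P2→Q gives 7>6]
(D,Q): not NE [P1→A gives 10>7]
(D,R): not NE [P1→A gives 9>7; P2→Q gives 7>1]

PSNE = {(A,R)}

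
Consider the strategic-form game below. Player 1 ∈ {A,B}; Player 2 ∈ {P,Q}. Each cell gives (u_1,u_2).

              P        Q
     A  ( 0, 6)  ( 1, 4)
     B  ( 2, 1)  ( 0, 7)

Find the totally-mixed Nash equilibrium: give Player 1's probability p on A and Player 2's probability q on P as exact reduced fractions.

p=3/4, q=1/3

P1 indiff ⇒ q·0+(1-q)·1 = q·2+(1-q)·0 ⇒ q(-2) = (1-q)(-1) ⇒ q = 1/3
P2 indiff ⇒ p·6+(1-p)·1 = p·4+(1-p)·7 ⇒ p(2) = (1-p)(6) ⇒ p = 3/4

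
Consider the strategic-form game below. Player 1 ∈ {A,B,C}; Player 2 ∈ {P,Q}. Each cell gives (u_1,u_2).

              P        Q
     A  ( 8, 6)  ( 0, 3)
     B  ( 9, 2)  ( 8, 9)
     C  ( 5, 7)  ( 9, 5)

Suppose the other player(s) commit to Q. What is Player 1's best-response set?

argmax u_1 = {C}

u_1(A vs Q) = 0
u_1(B vs Q) = 8
u_1(C vs Q) = 9
max payoff 9 at {C}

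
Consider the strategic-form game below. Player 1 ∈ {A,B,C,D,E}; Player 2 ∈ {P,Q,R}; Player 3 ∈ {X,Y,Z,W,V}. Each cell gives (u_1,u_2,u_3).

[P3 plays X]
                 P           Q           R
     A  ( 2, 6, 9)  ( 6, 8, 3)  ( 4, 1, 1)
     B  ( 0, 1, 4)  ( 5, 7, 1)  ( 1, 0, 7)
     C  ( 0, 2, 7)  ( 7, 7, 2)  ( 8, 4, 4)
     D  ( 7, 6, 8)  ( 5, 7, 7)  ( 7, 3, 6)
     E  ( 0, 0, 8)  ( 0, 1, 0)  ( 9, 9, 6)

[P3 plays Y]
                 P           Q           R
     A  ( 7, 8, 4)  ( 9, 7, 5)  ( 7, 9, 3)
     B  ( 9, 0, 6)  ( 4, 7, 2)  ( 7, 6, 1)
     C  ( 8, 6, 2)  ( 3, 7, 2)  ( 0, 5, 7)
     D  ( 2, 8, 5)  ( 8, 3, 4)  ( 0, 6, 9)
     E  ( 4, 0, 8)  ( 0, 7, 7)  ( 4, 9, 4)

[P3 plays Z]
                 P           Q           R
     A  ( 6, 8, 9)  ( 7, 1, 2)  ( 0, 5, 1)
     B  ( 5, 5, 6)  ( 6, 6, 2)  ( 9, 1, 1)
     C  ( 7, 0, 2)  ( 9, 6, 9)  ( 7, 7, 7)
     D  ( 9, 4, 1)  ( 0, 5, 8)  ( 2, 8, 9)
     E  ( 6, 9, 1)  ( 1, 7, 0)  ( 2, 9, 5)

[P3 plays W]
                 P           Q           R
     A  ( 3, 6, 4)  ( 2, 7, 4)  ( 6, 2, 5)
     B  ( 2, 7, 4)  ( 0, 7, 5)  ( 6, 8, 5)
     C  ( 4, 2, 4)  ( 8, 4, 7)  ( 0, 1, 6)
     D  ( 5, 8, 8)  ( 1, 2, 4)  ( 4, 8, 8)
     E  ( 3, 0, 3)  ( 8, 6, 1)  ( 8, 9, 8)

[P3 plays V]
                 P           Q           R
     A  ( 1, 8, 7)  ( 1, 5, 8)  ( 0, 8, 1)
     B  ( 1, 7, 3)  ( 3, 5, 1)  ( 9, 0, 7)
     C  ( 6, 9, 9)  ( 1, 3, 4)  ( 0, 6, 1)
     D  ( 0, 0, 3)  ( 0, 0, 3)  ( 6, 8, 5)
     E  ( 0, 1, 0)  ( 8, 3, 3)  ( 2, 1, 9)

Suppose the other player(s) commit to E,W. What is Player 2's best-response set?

u_2(P vs E,W) = 0
u_2(Q vs E,W) = 6
u_2(R vs E,W) = 9
max payoff 9 at {R}

P2 best: {R}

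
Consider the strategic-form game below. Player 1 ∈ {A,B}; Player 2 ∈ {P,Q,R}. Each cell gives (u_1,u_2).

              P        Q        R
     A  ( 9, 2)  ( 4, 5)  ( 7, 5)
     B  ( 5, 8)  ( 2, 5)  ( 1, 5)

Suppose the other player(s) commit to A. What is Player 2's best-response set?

u_2(P vs A) = 2
u_2(Q vs A) = 5
u_2(R vs A) = 5
max payoff 5 at {Q,R}

BR_2 = {Q,R}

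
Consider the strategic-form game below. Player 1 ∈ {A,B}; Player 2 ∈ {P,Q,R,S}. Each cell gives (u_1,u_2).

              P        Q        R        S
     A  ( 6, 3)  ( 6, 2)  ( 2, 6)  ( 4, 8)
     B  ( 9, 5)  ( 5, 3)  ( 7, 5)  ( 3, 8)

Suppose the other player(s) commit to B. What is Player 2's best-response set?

u_2(P vs B) = 5
u_2(Q vs B) = 3
u_2(R vs B) = 5
u_2(S vs B) = 8
max payoff 8 at {S}

BR_2 = {S}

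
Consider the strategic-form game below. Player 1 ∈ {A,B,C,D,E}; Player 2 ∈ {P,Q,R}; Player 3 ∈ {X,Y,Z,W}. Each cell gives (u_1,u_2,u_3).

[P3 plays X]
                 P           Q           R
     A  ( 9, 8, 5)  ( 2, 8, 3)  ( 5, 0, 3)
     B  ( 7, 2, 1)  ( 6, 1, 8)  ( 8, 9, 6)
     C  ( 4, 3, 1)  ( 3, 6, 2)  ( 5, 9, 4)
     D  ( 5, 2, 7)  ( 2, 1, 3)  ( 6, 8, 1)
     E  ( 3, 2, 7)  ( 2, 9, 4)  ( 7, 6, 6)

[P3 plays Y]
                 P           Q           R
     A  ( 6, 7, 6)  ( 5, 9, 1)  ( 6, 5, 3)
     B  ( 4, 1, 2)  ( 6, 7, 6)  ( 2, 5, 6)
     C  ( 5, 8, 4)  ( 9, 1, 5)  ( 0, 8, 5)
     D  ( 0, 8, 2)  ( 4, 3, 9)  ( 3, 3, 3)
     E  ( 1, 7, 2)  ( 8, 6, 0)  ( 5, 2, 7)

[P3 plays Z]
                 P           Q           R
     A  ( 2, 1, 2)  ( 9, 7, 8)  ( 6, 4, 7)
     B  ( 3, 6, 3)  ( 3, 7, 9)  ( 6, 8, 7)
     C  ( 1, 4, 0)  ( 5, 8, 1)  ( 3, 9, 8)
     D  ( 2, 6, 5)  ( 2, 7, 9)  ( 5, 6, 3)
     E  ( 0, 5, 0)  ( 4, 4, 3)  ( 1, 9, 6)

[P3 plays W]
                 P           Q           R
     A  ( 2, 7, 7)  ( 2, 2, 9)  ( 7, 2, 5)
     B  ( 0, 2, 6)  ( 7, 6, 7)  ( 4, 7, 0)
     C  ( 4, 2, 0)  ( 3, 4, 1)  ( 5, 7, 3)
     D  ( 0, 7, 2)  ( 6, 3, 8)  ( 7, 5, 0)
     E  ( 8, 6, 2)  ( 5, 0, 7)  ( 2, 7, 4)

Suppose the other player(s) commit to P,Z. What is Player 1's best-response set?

u_1(A vs P,Z) = 2
u_1(B vs P,Z) = 3
u_1(C vs P,Z) = 1
u_1(D vs P,Z) = 2
u_1(E vs P,Z) = 0
max payoff 3 at {B}

BR_1 = {B}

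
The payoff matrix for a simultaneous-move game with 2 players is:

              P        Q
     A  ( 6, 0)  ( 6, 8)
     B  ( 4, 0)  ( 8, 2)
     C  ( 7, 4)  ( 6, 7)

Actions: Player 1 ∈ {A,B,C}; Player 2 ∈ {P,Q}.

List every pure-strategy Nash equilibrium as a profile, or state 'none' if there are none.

(A,P): not NE [P1→C gives 7>6; P2→Q gives 8>0]
(A,Q): not NE [P1→B gives 8>6]
(B,P): not NE [P1→C gives 7>4; P2→Q gives 2>0]
(B,Q): NE
(C,P): not NE [P2→Q gives 7>4]
(C,Q): not NE [P1→B gives 8>6]

NE set: (B,Q)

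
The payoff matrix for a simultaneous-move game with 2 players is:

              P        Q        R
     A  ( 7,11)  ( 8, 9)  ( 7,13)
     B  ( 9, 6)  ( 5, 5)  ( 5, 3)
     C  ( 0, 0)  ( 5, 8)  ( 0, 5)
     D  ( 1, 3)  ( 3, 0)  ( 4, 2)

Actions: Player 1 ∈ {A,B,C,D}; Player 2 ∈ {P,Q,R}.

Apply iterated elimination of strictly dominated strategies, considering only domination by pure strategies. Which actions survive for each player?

P1 drop C (A beats it: P:7>0 Q:8>5 R:7>0)
P1 drop D (A beats it: P:7>1 Q:8>3 R:7>4)
P2 drop Q (P beats it: A:11>9 B:6>5)
P1→{A,B} P2→{P,R}

Survivors P1:{A,B} P2:{P,R}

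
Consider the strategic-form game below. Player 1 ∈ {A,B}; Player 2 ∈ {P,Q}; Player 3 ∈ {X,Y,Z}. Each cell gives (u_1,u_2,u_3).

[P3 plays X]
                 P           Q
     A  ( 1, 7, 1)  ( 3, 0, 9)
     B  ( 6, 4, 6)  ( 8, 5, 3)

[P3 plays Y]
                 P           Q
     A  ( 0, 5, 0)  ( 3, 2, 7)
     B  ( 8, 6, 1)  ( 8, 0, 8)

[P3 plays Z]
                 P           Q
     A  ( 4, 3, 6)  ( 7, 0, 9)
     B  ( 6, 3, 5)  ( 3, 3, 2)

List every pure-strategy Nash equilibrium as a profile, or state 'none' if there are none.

PSNE: ∅

(A,P,X): not NE [P1→B gives 6>1; P3→Z gives 6>1]
(A,P,Y): not NE [P1→B gives 8>0; P3→Z gives 6>0]
(A,P,Z): not NE [P1→B gives 6>4]
(A,Q,X): not NE [P1→B gives 8>3; P2→P gives 7>0]
(A,Q,Y): not NE [P1→B gives 8>3; P2→P gives 5>2; P3→Z gives 9>7]
(A,Q,Z): not NE [P2→P gives 3>0]
(B,P,X): not NE [P2→Q gives 5>4]
(B,P,Y): not NE [P3→X gives 6>1]
(B,P,Z): not NE [P3→X gives 6>5]
(B,Q,X): not NE [P3→Y gives 8>3]
(B,Q,Y): not NE [P2→P gives 6>0]
(B,Q,Z): not NE [P1→A gives 7>3; P3→Y gives 8>2]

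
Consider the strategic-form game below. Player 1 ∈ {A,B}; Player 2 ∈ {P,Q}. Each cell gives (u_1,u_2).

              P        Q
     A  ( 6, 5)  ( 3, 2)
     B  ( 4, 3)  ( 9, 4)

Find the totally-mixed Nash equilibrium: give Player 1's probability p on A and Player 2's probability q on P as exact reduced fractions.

P1 indiff ⇒ q·6+(1-q)·3 = q·4+(1-q)·9 ⇒ q(2) = (1-q)(6) ⇒ q = 3/4
P2 indiff ⇒ p·5+(1-p)·3 = p·2+(1-p)·4 ⇒ p(3) = (1-p)(1) ⇒ p = 1/4

(p,q) = (1/4, 3/4)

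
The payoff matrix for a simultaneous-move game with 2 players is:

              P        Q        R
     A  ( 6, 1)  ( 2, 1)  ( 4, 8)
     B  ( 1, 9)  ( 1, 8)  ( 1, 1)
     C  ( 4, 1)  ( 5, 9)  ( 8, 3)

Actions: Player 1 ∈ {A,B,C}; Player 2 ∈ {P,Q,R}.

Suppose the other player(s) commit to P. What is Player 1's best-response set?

P1 best: {A}

u_1(A vs P) = 6
u_1(B vs P) = 1
u_1(C vs P) = 4
max payoff 6 at {A}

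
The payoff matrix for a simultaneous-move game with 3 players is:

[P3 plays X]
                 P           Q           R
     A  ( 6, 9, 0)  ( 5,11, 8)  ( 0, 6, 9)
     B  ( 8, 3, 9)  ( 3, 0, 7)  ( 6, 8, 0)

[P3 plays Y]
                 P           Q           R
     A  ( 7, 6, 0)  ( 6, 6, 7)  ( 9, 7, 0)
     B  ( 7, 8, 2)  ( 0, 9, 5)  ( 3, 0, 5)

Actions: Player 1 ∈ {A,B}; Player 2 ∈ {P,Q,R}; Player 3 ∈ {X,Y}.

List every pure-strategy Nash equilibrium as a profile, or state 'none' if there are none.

(A,P,X): not NE [P1→B gives 8>6; P2→Q gives 11>9]
(A,P,Y): not NE [P2→R gives 7>6]
(A,Q,X): NE
(A,Q,Y): not NE [P2→R gives 7>6; P3→X gives 8>7]
(A,R,X): not NE [P1→B gives 6>0; P2→Q gives 11>6]
(A,R,Y): not NE [P3→X gives 9>0]
(B,P,X): not NE [P2→R gives 8>3]
(B,P,Y): not NE [P2→Q gives 9>8; P3→X gives 9>2]
(B,Q,X): not NE [P1→A gives 5>3; P2→R gives 8>0]
(B,Q,Y): not NE [P1→A gives 6>0; P3→X gives 7>5]
(B,R,X): not NE [P3→Y gives 5>0]
(B,R,Y): not NE [P1→A gives 9>3; P2→Q gives 9>0]

NE set: (A,Q,X)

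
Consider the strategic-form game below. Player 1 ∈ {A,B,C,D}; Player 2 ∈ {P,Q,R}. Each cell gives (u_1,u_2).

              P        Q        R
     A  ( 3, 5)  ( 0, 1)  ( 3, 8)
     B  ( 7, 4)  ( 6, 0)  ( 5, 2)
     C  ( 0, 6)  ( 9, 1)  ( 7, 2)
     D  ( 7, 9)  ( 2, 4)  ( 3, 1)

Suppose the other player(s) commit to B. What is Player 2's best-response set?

u_2(P vs B) = 4
u_2(Q vs B) = 0
u_2(R vs B) = 2
max payoff 4 at {P}

argmax u_2 = {P}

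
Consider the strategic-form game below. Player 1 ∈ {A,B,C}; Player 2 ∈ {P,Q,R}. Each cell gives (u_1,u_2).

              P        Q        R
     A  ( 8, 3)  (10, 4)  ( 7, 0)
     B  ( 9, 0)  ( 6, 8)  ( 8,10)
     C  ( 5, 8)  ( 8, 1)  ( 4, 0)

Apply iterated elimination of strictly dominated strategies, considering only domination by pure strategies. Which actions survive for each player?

P1 drop C (A beats it: P:8>5 Q:10>8 R:7>4)
P2 drop P (Q beats it: A:4>3 B:8>0)
P1→{A,B} P2→{Q,R}

Survivors P1:{A,B} P2:{Q,R}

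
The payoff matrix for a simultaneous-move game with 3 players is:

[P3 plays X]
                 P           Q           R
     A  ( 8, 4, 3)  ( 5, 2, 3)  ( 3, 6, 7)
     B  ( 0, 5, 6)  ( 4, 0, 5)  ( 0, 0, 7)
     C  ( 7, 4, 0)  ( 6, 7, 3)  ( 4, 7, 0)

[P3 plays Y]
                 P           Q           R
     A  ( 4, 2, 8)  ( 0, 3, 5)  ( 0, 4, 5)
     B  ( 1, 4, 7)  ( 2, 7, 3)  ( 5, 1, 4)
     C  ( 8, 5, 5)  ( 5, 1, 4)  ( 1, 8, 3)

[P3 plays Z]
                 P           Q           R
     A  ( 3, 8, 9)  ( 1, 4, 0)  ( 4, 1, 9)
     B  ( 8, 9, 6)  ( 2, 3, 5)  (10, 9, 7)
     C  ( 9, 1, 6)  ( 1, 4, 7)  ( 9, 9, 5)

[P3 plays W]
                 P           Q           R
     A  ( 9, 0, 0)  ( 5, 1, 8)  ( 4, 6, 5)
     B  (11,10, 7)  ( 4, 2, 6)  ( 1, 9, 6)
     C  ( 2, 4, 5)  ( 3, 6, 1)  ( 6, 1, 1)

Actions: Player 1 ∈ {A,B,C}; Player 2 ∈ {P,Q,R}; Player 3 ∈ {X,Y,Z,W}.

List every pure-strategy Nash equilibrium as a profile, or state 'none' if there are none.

(A,P,X): not NE [P2→R gives 6>4; P3→Z gives 9>3]
(A,P,Y): not NE [P1→C gives 8>4; P2→R gives 4>2; P3→Z gives 9>8]
(A,P,Z): not NE [P1→C gives 9>3]
(A,P,W): not NE [P1→B gives 11>9; P2→R gives 6>0; P3→Z gives 9>0]
(A,Q,X): not NE [P1→C gives 6>5; P2→R gives 6>2; P3→W gives 8>3]
(A,Q,Y): not NE [P1→C gives 5>0; P2→R gives 4>3; P3→W gives 8>5]
(A,Q,Z): not NE [P1→B gives 2>1; P2→P gives 8>4; P3→W gives 8>0]
(A,Q,W): not NE [P2→R gives 6>1]
(A,R,X): not NE [P1→C gives 4>3; P3→Z gives 9>7]
(A,R,Y): not NE [P1→B gives 5>0; P3→Z gives 9>5]
(A,R,Z): not NE [P1→B gives 10>4; P2→P gives 8>1]
(A,R,W): not NE [P1→C gives 6>4; P3→Z gives 9>5]
(B,P,X): not NE [P1→A gives 8>0; P3→W gives 7>6]
(B,P,Y): not NE [P1→C gives 8>1; P2→Q gives 7>4]
(B,P,Z): not NE [P1→C gives 9>8; P3→W gives 7>6]
(B,P,W): NE
(B,Q,X): not NE [P1→C gives 6>4; P2→P gives 5>0; P3→W gives 6>5]
(B,Q,Y): not NE [P1→C gives 5>2; P3→W gives 6>3]
(B,Q,Z): not NE [P2→R gives 9>3; P3→W gives 6>5]
(B,Q,W): not NE [P1→A gives 5>4; P2→P gives 10>2]
(B,R,X): not NE [P1→C gives 4>0; P2→P gives 5>0]
(B,R,Y): not NE [P2→Q gives 7>1; P3→Z gives 7>4]
(B,R,Z): NE
(B,R,W): not NE [P1→C gives 6>1; P2→P gives 10>9; P3→Z gives 7>6]
(C,P,X): not NE [P1→A gives 8>7; P2→R gives 7>4; P3→Z gives 6>0]
(C,P,Y): not NE [P2→R gives 8>5; P3→Z gives 6>5]
(C,P,Z): not NE [P2→R gives 9>1]
(C,P,W): not NE [P1→B gives 11>2; P2→Q gives 6>4; P3→Z gives 6>5]
(C,Q,X): not NE [P3→Z gives 7>3]
(C,Q,Y): not NE [P2→R gives 8>1; P3→Z gives 7>4]
(C,Q,Z): not NE [P1→B gives 2>1; P2→R gives 9>4]
(C,Q,W): not NE [P1→A gives 5>3; P3→Z gives 7>1]
(C,R,X): not NE [P3→Z gives 5>0]
(C,R,Y): not NE [P1→B gives 5>1; P3→Z gives 5>3]
(C,R,Z): not NE [P1→B gives 10>9]
(C,R,W): not NE [P2→Q gives 6>1; P3→Z gives 5>1]

PSNE = {(B,P,W), (B,R,Z)}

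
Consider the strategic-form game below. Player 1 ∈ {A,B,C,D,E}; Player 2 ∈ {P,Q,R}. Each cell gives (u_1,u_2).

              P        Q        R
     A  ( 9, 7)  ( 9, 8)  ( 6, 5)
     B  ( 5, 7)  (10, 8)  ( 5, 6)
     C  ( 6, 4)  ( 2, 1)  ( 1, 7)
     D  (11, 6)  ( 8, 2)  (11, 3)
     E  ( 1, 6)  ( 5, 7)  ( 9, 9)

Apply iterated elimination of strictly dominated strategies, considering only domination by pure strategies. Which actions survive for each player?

IESDS → P1:{A,B,D} P2:{P,Q}

P1 drop C (A beats it: P:9>6 Q:9>2 R:6>1)
P1 drop E (D beats it: P:11>1 Q:8>5 R:11>9)
P2 drop R (P beats it: A:7>5 B:7>6 D:6>3)
P1→{A,B,D} P2→{P,Q}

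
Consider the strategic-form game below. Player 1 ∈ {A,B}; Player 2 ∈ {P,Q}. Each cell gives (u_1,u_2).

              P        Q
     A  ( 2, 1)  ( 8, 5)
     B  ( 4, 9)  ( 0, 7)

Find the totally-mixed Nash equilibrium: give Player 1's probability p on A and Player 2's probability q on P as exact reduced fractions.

(p,q) = (1/3, 4/5)

P1 indiff ⇒ q·2+(1-q)·8 = q·4+(1-q)·0 ⇒ q(-2) = (1-q)(-8) ⇒ q = 4/5
P2 indiff ⇒ p·1+(1-p)·9 = p·5+(1-p)·7 ⇒ p(-4) = (1-p)(-2) ⇒ p = 1/3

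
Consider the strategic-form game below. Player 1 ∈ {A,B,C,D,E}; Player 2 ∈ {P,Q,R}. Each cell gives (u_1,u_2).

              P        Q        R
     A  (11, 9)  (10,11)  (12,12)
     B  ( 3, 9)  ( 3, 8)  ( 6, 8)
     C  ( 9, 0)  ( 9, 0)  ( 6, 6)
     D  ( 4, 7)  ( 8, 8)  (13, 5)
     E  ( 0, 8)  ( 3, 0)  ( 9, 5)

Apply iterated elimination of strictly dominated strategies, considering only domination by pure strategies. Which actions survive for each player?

P1 drop B (A beats it: P:11>3 Q:10>3 R:12>6)
P1 drop C (A beats it: P:11>9 Q:10>9 R:12>6)
P1 drop E (A beats it: P:11>0 Q:10>3 R:12>9)
P2 drop P (Q beats it: A:11>9 D:8>7)
P1→{A,D} P2→{Q,R}

Remaining: P1:{A,D} P2:{Q,R}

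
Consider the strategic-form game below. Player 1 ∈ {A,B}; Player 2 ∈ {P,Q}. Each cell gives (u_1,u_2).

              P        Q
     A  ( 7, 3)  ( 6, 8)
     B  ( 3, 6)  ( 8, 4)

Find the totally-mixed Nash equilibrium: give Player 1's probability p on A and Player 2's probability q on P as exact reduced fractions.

p=2/7, q=1/3

P1 indiff ⇒ q·7+(1-q)·6 = q·3+(1-q)·8 ⇒ q(4) = (1-q)(2) ⇒ q = 1/3
P2 indiff ⇒ p·3+(1-p)·6 = p·8+(1-p)·4 ⇒ p(-5) = (1-p)(-2) ⇒ p = 2/7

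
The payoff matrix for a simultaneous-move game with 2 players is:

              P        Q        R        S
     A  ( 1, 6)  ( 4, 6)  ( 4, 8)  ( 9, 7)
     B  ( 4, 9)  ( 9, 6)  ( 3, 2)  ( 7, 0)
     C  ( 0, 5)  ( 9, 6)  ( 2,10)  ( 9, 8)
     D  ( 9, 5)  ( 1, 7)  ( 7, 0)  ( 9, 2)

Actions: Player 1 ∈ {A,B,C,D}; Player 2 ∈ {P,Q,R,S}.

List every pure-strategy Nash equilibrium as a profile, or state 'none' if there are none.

(A,P): not NE [P1→D gives 9>1; P2→R gives 8>6]
(A,Q): not NE [P1→C gives 9>4; P2→R gives 8>6]
(A,R): not NE [P1→D gives 7>4]
(A,S): not NE [P2→R gives 8>7]
(B,P): not NE [P1→D gives 9>4]
(B,Q): not NE [P2→P gives 9>6]
(B,R): not NE [P1→D gives 7>3; P2→P gives 9>2]
(B,S): not NE [P1→D gives 9>7; P2→P gives 9>0]
(C,P): not NE [P1→D gives 9>0; P2→R gives 10>5]
(C,Q): not NE [P2→R gives 10>6]
(C,R): not NE [P1→D gives 7>2]
(C,S): not NE [P2→R gives 10>8]
(D,P): not NE [P2→Q gives 7>5]
(D,Q): not NE [P1→C gives 9>1]
(D,R): not NE [P2→Q gives 7>0]
(D,S): not NE [P2→Q gives 7>2]

No pure NE.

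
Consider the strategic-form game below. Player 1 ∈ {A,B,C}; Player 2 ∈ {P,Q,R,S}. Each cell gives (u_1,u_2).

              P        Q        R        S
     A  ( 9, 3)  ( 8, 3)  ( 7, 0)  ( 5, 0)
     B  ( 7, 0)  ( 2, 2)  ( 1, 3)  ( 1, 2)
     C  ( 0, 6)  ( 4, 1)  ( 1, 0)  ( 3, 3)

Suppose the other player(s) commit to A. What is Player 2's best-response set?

P2 best: {P,Q}

u_2(P vs A) = 3
u_2(Q vs A) = 3
u_2(R vs A) = 0
u_2(S vs A) = 0
max payoff 3 at {P,Q}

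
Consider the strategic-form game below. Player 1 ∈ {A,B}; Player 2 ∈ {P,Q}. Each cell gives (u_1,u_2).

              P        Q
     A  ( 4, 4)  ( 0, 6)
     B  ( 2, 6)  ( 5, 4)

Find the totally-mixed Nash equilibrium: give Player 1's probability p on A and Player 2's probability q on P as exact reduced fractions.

P1 indiff ⇒ q·4+(1-q)·0 = q·2+(1-q)·5 ⇒ q(2) = (1-q)(5) ⇒ q = 5/7
P2 indiff ⇒ p·4+(1-p)·6 = p·6+(1-p)·4 ⇒ p(-2) = (1-p)(-2) ⇒ p = 1/2

(p,q) = (1/2, 5/7)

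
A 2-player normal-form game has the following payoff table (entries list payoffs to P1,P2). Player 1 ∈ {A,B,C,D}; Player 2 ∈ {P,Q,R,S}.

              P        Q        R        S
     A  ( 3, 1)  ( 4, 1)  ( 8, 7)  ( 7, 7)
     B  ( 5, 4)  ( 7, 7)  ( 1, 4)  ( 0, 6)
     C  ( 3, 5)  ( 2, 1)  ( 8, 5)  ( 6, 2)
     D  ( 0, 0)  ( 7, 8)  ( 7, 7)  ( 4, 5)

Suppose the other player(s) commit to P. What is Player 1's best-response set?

BR_1 = {B}

u_1(A vs P) = 3
u_1(B vs P) = 5
u_1(C vs P) = 3
u_1(D vs P) = 0
max payoff 5 at {B}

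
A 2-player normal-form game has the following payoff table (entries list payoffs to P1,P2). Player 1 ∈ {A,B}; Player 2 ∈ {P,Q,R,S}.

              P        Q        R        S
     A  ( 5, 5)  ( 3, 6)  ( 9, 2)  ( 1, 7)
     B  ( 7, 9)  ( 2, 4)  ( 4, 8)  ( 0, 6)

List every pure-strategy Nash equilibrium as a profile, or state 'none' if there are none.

NE set: (A,S), (B,P)

(A,P): not NE [P1→B gives 7>5; P2→S gives 7>5]
(A,Q): not NE [P2→S gives 7>6]
(A,R): not NE [P2→S gives 7>2]
(A,S): NE
(B,P): NE
(B,Q): not NE [P1→A gives 3>2; P2→P gives 9>4]
(B,R): not NE [P1→A gives 9>4; P2→P gives 9>8]
(B,S): not NE [P1→A gives 1>0; P2→P gives 9>6]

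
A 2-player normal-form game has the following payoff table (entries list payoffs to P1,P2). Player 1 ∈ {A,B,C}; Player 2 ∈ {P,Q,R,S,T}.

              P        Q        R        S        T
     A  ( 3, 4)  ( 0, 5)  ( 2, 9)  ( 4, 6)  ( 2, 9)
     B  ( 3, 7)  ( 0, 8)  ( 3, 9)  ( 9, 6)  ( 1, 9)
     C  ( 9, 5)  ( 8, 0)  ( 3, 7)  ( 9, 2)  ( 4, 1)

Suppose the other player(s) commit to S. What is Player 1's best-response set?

u_1(A vs S) = 4
u_1(B vs S) = 9
u_1(C vs S) = 9
max payoff 9 at {B,C}

P1 best: {B,C}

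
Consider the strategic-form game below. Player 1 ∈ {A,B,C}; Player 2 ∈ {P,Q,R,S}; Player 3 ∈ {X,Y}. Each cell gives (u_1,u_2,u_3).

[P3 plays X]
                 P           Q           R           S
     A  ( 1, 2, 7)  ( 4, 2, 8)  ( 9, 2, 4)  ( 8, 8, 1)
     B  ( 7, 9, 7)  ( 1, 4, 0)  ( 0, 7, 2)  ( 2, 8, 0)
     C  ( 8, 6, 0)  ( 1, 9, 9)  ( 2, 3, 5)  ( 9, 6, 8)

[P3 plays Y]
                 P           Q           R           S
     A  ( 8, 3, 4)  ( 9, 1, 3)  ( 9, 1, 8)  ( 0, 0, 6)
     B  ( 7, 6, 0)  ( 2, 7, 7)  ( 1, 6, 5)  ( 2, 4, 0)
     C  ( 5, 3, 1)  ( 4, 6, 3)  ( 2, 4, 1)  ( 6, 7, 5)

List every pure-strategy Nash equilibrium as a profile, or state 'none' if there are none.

PSNE: ∅

(A,P,X): not NE [P1→C gives 8>1; P2→S gives 8>2]
(A,P,Y): not NE [P3→X gives 7>4]
(A,Q,X): not NE [P2→S gives 8>2]
(A,Q,Y): not NE [P2→P gives 3>1; P3→X gives 8>3]
(A,R,X): not NE [P2→S gives 8>2; P3→Y gives 8>4]
(A,R,Y): not NE [P2→P gives 3>1]
(A,S,X): not NE [P1→C gives 9>8; P3→Y gives 6>1]
(A,S,Y): not NE [P1→C gives 6>0; P2→P gives 3>0]
(B,P,X): not NE [P1→C gives 8>7]
(B,P,Y): not NE [P1→A gives 8>7; P2→Q gives 7>6; P3→X gives 7>0]
(B,Q,X): not NE [P1→A gives 4>1; P2→P gives 9>4; P3→Y gives 7>0]
(B,Q,Y): not NE [P1→A gives 9>2]
(B,R,X): not NE [P1→A gives 9>0; P2→P gives 9>7; P3→Y gives 5>2]
(B,R,Y): not NE [P1→A gives 9>1; P2→Q gives 7>6]
(B,S,X): not NE [P1→C gives 9>2; P2→P gives 9>8]
(B,S,Y): not NE [P1→C gives 6>2; P2→Q gives 7>4]
(C,P,X): not NE [P2→Q gives 9>6; P3→Y gives 1>0]
(C,P,Y): not NE [P1→A gives 8>5; P2→S gives 7>3]
(C,Q,X): not NE [P1→A gives 4>1]
(C,Q,Y): not NE [P1→A gives 9>4; P2→S gives 7>6; P3→X gives 9>3]
(C,R,X): not NE [P1→A gives 9>2; P2→Q gives 9>3]
(C,R,Y): not NE [P1→A gives 9>2; P2→S gives 7>4; P3→X gives 5>1]
(C,S,X): not NE [P2→Q gives 9>6]
(C,S,Y): not NE [P3→X gives 8>5]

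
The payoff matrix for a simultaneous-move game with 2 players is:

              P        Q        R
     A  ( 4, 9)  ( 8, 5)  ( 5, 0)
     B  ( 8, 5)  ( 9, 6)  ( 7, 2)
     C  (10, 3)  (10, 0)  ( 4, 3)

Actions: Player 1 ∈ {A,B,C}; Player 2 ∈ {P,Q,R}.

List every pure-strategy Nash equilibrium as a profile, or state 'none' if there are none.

NE set: (C,P)

(A,P): not NE [P1→C gives 10>4]
(A,Q): not NE [P1→C gives 10>8; P2→P gives 9>5]
(A,R): not NE [P1→B gives 7>5; P2→P gives 9>0]
(B,P): not NE [P1→C gives 10>8; P2→Q gives 6>5]
(B,Q): not NE [P1→C gives 10>9]
(B,R): not NE [P2→Q gives 6>2]
(C,P): NE
(C,Q): not NE [P2→R gives 3>0]
(C,R): not NE [P1→B gives 7>4]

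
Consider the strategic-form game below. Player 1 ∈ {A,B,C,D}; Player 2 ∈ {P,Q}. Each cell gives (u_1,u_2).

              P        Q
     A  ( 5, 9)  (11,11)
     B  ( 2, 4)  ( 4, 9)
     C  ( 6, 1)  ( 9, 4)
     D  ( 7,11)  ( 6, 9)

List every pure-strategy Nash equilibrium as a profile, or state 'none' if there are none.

(A,P): not NE [P1→D gives 7>5; P2→Q gives 11>9]
(A,Q): NE
(B,P): not NE [P1→D gives 7>2; P2→Q gives 9>4]
(B,Q): not NE [P1→A gives 11>4]
(C,P): not NE [P1→D gives 7>6; P2→Q gives 4>1]
(C,Q): not NE [P1→A gives 11>9]
(D,P): NE
(D,Q): not NE [P1→A gives 11>6; P2→P gives 11>9]

NE set: (A,Q), (D,P)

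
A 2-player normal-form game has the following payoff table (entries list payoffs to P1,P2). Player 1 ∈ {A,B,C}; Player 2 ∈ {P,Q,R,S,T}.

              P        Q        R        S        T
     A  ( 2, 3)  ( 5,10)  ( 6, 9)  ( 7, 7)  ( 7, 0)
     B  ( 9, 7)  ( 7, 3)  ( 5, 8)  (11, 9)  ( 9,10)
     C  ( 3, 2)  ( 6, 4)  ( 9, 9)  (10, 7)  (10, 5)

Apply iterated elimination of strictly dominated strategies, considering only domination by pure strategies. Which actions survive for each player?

Remaining: P1:{B,C} P2:{R,S,T}

P1 drop A (C beats it: P:3>2 Q:6>5 R:9>6 S:10>7 T:10>7)
P2 drop P (R beats it: B:8>7 C:9>2)
P2 drop Q (R beats it: B:8>3 C:9>4)
P1→{B,C} P2→{R,S,T}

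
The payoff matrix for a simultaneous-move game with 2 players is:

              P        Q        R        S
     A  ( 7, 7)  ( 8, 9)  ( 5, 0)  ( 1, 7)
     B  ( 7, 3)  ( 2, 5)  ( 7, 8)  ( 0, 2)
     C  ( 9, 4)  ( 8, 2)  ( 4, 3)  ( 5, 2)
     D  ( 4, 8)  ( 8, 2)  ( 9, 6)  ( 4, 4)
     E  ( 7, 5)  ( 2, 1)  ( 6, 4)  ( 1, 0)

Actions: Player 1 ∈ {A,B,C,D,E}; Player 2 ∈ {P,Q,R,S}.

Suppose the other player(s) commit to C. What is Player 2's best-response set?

u_2(P vs C) = 4
u_2(Q vs C) = 2
u_2(R vs C) = 3
u_2(S vs C) = 2
max payoff 4 at {P}

BR_2 = {P}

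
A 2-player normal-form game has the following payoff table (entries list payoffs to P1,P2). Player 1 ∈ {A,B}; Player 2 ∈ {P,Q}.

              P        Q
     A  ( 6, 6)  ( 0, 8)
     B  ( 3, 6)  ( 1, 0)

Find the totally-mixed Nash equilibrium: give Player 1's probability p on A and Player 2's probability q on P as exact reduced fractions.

P1 indiff ⇒ q·6+(1-q)·0 = q·3+(1-q)·1 ⇒ q(3) = (1-q)(1) ⇒ q = 1/4
P2 indiff ⇒ p·6+(1-p)·6 = p·8+(1-p)·0 ⇒ p(-2) = (1-p)(-6) ⇒ p = 3/4

(p,q) = (3/4, 1/4)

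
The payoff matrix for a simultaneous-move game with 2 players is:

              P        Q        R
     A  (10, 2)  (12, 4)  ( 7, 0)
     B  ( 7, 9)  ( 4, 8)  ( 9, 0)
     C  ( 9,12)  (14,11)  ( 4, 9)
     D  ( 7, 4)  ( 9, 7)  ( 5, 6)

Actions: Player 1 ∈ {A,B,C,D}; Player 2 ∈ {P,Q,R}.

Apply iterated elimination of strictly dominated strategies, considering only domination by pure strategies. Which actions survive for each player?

P1 drop D (A beats it: P:10>7 Q:12>9 R:7>5)
P2 drop R (P beats it: A:2>0 B:9>0 C:12>9)
P1 drop B (A beats it: P:10>7 Q:12>4)
P1→{A,C} P2→{P,Q}

IESDS → P1:{A,C} P2:{P,Q}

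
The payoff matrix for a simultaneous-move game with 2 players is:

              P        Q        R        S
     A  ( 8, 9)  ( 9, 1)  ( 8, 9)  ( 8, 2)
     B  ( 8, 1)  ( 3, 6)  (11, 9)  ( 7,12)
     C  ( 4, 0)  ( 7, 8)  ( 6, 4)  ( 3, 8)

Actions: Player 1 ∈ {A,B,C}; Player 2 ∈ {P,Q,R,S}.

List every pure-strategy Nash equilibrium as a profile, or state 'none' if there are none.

(A,P): NE
(A,Q): not NE [P2→R gives 9>1]
(A,R): not NE [P1→B gives 11>8]
(A,S): not NE [P2→R gives 9>2]
(B,P): not NE [P2→S gives 12>1]
(B,Q): not NE [P1→A gives 9>3; P2→S gives 12>6]
(B,R): not NE [P2→S gives 12>9]
(B,S): not NE [P1→A gives 8>7]
(C,P): not NE [P1→B gives 8>4; P2→S gives 8>0]
(C,Q): not NE [P1→A gives 9>7]
(C,R): not NE [P1→B gives 11>6; P2→S gives 8>4]
(C,S): not NE [P1→A gives 8>3]

PSNE = {(A,P)}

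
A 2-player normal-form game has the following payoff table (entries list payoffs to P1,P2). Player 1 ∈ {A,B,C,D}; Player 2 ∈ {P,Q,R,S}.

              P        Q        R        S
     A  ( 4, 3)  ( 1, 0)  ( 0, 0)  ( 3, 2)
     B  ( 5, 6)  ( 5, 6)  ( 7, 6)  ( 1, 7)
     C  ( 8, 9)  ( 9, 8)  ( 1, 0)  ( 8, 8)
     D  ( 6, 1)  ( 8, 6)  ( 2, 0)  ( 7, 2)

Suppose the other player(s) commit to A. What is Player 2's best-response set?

u_2(P vs A) = 3
u_2(Q vs A) = 0
u_2(R vs A) = 0
u_2(S vs A) = 2
max payoff 3 at {P}

P2 best: {P}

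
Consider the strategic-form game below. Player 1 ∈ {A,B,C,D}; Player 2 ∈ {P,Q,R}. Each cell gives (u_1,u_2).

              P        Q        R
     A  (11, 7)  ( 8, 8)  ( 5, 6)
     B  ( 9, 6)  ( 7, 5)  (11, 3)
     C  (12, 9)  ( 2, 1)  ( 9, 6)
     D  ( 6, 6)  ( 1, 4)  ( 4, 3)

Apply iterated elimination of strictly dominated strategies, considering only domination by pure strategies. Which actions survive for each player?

Survivors P1:{A,C} P2:{P,Q}

P1 drop D (A beats it: P:11>6 Q:8>1 R:5>4)
P2 drop R (P beats it: A:7>6 B:6>3 C:9>6)
P1 drop B (A beats it: P:11>9 Q:8>7)
P1→{A,C} P2→{P,Q}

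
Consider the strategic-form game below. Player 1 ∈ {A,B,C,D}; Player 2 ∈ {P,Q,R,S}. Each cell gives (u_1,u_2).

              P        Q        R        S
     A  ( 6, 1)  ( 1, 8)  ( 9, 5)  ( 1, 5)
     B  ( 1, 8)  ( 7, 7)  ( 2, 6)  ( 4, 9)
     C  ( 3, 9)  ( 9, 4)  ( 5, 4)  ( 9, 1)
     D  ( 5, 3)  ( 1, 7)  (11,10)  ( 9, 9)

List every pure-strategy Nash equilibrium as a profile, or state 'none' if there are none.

(A,P): not NE [P2→Q gives 8>1]
(A,Q): not NE [P1→C gives 9>1]
(A,R): not NE [P1→D gives 11>9; P2→Q gives 8>5]
(A,S): not NE [P1→D gives 9>1; P2→Q gives 8>5]
(B,P): not NE [P1→A gives 6>1; P2→S gives 9>8]
(B,Q): not NE [P1→C gives 9>7; P2→S gives 9>7]
(B,R): not NE [P1→D gives 11>2; P2→S gives 9>6]
(B,S): not NE [P1→D gives 9>4]
(C,P): not NE [P1→A gives 6>3]
(C,Q): not NE [P2→P gives 9>4]
(C,R): not NE [P1→D gives 11>5; P2→P gives 9>4]
(C,S): not NE [P2→P gives 9>1]
(D,P): not NE [P1→A gives 6>5; P2→R gives 10>3]
(D,Q): not NE [P1→C gives 9>1; P2→R gives 10>7]
(D,R): NE
(D,S): not NE [P2→R gives 10>9]

Nash profiles: (D,R)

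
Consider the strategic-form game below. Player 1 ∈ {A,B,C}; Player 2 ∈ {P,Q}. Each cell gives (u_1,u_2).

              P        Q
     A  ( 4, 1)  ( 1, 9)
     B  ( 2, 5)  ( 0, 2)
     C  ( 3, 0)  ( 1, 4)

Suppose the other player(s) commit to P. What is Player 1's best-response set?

argmax u_1 = {A}

u_1(A vs P) = 4
u_1(B vs P) = 2
u_1(C vs P) = 3
max payoff 4 at {A}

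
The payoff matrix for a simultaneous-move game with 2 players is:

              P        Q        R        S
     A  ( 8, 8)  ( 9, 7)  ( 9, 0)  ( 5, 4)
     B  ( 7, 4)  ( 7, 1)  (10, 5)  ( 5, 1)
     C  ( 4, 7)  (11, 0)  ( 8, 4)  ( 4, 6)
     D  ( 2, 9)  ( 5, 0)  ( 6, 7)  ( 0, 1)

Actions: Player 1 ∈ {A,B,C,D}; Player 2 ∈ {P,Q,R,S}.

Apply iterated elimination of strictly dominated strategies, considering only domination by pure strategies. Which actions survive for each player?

P1 drop D (A beats it: P:8>2 Q:9>5 R:9>6 S:5>0)
P2 drop Q (P beats it: A:8>7 B:4>1 C:7>0)
P1 drop C (A beats it: P:8>4 R:9>8 S:5>4)
P2 drop S (P beats it: A:8>4 B:4>1)
P1→{A,B} P2→{P,R}

Survivors P1:{A,B} P2:{P,R}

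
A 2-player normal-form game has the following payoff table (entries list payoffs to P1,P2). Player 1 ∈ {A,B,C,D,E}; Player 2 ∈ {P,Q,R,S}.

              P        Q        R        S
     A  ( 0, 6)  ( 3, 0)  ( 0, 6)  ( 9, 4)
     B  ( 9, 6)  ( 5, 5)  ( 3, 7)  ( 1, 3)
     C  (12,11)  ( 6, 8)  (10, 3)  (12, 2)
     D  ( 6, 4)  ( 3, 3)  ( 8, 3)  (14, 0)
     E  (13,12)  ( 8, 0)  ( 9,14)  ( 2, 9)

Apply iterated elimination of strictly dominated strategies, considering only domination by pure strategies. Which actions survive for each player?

Remaining: P1:{C,E} P2:{P,R}

P1 drop A (C beats it: P:12>0 Q:6>3 R:10>0 S:12>9)
P1 drop B (C beats it: P:12>9 Q:6>5 R:10>3 S:12>1)
P2 drop Q (P beats it: C:11>8 D:4>3 E:12>0)
P2 drop S (P beats it: C:11>2 D:4>0 E:12>9)
P1 drop D (C beats it: P:12>6 R:10>8)
P1→{C,E} P2→{P,R}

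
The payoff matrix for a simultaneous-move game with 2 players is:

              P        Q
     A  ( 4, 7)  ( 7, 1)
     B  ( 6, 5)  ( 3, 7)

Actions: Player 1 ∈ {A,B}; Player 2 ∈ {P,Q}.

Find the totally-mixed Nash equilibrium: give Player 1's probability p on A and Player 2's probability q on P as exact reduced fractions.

P1 indiff ⇒ q·4+(1-q)·7 = q·6+(1-q)·3 ⇒ q(-2) = (1-q)(-4) ⇒ q = 2/3
P2 indiff ⇒ p·7+(1-p)·5 = p·1+(1-p)·7 ⇒ p(6) = (1-p)(2) ⇒ p = 1/4

P1 mixes 1/4 on A; P2 mixes 2/3 on P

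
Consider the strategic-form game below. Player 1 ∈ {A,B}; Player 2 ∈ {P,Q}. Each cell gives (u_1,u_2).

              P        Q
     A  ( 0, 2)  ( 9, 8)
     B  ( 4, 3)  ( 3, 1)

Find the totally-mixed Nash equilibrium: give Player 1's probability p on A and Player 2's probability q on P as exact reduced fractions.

p=1/4, q=3/5

P1 indiff ⇒ q·0+(1-q)·9 = q·4+(1-q)·3 ⇒ q(-4) = (1-q)(-6) ⇒ q = 3/5
P2 indiff ⇒ p·2+(1-p)·3 = p·8+(1-p)·1 ⇒ p(-6) = (1-p)(-2) ⇒ p = 1/4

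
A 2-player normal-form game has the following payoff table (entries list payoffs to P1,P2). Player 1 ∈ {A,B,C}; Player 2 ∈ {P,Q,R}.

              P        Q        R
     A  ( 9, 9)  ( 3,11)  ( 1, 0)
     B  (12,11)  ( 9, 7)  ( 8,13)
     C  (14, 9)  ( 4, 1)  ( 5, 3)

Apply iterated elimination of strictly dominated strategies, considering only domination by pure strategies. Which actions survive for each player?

P1 drop A (B beats it: P:12>9 Q:9>3 R:8>1)
P2 drop Q (P beats it: B:11>7 C:9>1)
P1→{B,C} P2→{P,R}

IESDS → P1:{B,C} P2:{P,R}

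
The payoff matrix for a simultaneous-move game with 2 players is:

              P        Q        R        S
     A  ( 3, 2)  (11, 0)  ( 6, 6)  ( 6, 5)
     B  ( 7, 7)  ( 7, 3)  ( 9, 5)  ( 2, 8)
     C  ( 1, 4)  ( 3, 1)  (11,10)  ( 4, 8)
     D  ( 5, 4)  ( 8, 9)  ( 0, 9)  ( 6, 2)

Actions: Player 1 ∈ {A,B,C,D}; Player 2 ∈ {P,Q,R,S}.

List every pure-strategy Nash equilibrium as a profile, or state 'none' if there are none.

Nash profiles: (C,R)

(A,P): not NE [P1→B gives 7>3; P2→R gives 6>2]
(A,Q): not NE [P2→R gives 6>0]
(A,R): not NE [P1→C gives 11>6]
(A,S): not NE [P2→R gives 6>5]
(B,P): not NE [P2→S gives 8>7]
(B,Q): not NE [P1→A gives 11>7; P2→S gives 8>3]
(B,R): not NE [P1→C gives 11>9; P2→S gives 8>5]
(B,S): not NE [P1→D gives 6>2]
(C,P): not NE [P1→B gives 7>1; P2→R gives 10>4]
(C,Q): not NE [P1→A gives 11>3; P2→R gives 10>1]
(C,R): NE
(C,S): not NE [P1→D gives 6>4; P2→R gives 10>8]
(D,P): not NE [P1→B gives 7>5; P2→R gives 9>4]
(D,Q): not NE [P1→A gives 11>8]
(D,R): not NE [P1→C gives 11>0]
(D,S): not NE [P2→R gives 9>2]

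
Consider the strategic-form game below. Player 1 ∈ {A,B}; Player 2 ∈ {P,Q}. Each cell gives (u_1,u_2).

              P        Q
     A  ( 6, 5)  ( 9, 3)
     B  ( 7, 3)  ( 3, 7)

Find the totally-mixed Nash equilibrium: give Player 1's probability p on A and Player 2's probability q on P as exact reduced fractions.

p=2/3, q=6/7

P1 indiff ⇒ q·6+(1-q)·9 = q·7+(1-q)·3 ⇒ q(-1) = (1-q)(-6) ⇒ q = 6/7
P2 indiff ⇒ p·5+(1-p)·3 = p·3+(1-p)·7 ⇒ p(2) = (1-p)(4) ⇒ p = 2/3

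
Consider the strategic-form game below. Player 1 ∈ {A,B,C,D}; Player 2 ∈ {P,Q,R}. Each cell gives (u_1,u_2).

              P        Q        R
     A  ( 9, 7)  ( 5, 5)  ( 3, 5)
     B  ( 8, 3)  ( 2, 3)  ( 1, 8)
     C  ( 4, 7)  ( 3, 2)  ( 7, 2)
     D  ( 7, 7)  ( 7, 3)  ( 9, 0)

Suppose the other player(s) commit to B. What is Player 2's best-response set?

u_2(P vs B) = 3
u_2(Q vs B) = 3
u_2(R vs B) = 8
max payoff 8 at {R}

P2 best: {R}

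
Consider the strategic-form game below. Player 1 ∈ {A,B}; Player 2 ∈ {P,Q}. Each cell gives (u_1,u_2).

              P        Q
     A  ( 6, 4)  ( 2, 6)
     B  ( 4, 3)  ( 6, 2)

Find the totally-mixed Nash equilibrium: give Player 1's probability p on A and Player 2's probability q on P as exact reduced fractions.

P1 mixes 1/3 on A; P2 mixes 2/3 on P

P1 indiff ⇒ q·6+(1-q)·2 = q·4+(1-q)·6 ⇒ q(2) = (1-q)(4) ⇒ q = 2/3
P2 indiff ⇒ p·4+(1-p)·3 = p·6+(1-p)·2 ⇒ p(-2) = (1-p)(-1) ⇒ p = 1/3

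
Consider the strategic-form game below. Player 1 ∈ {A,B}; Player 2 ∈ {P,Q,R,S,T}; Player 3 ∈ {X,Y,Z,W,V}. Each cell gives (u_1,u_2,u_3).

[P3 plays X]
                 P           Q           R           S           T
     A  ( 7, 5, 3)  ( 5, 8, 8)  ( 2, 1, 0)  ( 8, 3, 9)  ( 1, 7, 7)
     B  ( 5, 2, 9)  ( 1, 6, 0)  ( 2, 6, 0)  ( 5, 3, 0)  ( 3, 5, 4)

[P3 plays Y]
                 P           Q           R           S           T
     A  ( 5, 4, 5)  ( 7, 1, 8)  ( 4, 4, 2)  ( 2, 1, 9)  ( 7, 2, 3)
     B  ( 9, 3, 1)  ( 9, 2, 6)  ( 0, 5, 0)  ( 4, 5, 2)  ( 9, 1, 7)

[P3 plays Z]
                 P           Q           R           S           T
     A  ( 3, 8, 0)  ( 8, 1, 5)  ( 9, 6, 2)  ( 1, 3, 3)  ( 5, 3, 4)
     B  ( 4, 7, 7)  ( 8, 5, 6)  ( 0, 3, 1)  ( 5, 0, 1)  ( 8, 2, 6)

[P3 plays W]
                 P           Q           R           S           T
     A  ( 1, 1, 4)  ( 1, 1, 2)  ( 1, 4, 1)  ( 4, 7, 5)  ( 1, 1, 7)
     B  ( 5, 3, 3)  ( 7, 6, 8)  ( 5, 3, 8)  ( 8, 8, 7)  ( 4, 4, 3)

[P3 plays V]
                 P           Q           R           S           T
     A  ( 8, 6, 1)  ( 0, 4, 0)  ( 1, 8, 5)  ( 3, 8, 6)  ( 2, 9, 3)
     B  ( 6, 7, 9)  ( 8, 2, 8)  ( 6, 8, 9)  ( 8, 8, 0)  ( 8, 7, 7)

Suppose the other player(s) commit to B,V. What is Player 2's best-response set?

u_2(P vs B,V) = 7
u_2(Q vs B,V) = 2
u_2(R vs B,V) = 8
u_2(S vs B,V) = 8
u_2(T vs B,V) = 7
max payoff 8 at {R,S}

BR_2 = {R,S}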